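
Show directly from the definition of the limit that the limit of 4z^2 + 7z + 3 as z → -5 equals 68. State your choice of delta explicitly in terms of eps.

delta = min(2, eps/41)

Let eps > 0 be given. We want delta > 0 such that 0 < |z + 5| < delta implies |(4z^2 + 7z + 3) − 68| < eps.
(4z^2 + 7z + 3) − 68 = 4z^2 + 7z - 65 = (z + 5)(4z - 13).
So |(4z^2 + 7z + 3) − 68| = |z + 5|·|4z - 13|.
Require delta ≤ 2. Then |z + 5| < 2 gives |z| < 7, and by the triangle inequality |4z - 13| ≤ 4·7 + 13 = 41.
Hence |(4z^2 + 7z + 3) − 68| ≤ 41|z + 5| < eps provided |z + 5| < eps/41.
Choosing delta = min(2, eps/41) ensures both conditions, hence |(4z^2 + 7z + 3) − 68| < eps.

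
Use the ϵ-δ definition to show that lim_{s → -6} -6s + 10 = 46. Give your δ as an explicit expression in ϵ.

Fix ϵ > 0. We need δ > 0 so that 0 < |s + 6| < δ implies |(-6s + 10) − 46| < ϵ.
Since (-6s + 10) − 46 = -6(s + 6), we have |(-6s + 10) − 46| = 6|s + 6|.
So 6|s + 6| < ϵ exactly when |s + 6| < ϵ/6.
Take δ = ϵ/6. If 0 < |s + 6| < δ then |(-6s + 10) − 46| = 6|s + 6| < 6·(ϵ/6) = ϵ.

δ = ϵ/6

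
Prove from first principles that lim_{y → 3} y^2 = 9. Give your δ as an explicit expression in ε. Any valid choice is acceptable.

δ = min(1, ε/7)

Fix ε > 0. We seek δ > 0 with 0 < |y − 3| < δ ⇒ |y^2 − 9| < ε.
Factor: y^2 − 9 = (y − 3)(y + 3), so |y^2 − 9| = |y − 3|·|y + 3|.
Impose δ ≤ 1 so that |y| < 4; then |y + 3| ≤ 7.
Hence |y^2 − 9| ≤ 7|y − 3|, which is < ε once |y − 3| < ε/7.
Take δ = min(1, ε/7). If 0 < |y − 3| < δ then both bounds hold and |y^2 − 9| ≤ 7|y − 3| < 7·(ε/7) = ε.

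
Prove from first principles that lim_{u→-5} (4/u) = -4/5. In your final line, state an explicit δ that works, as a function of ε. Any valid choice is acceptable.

Fix ε > 0. We seek δ > 0 such that 0 < |u + 5| < δ implies |4/u + 4/5| < ε.
|4/u + 4/5| = 4·|-5 − u|/(5·|u|) = 4|u + 5|/(5|u|).
Require δ ≤ 5/2 so that |u| > 5 − 5/2 = 5/2, hence 5|u| > 25/2.
Then |4/u + 4/5| < 4|u + 5|/(25/2), which is < ε when |u + 5| < (25/8)ε.
Take δ = min(5/2, (25/8)ε). Then 0 < |u + 5| < δ gives both |u + 5| < 5/2 and |u + 5| < (25/8)ε, so |4/u + 4/5| < ε.

δ = min(5/2, (25/8)ε)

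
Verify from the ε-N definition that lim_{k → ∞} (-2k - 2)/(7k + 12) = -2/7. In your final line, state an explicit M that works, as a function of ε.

M = (10/49)/ε

Fix ε > 0. For k ≥ 1, |(-2k - 2)/(7k + 12) + 2/7| = |10|/(7(7k + 12)) = 10/(7(7k + 12)).
Since 7k + 12 ≥ 7k for k ≥ 1, this is ≤ 10/(7·7k) = (10/49)/k.
So |(-2k - 2)/(7k + 12) + 2/7| < ε whenever k > (10/49)/ε.
Take M = (10/49)/ε. If k > M then |(-2k - 2)/(7k + 12) + 2/7| ≤ (10/49)/k < ε.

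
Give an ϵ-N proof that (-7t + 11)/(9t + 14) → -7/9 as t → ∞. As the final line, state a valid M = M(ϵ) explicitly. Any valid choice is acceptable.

Fix ϵ > 0. We seek M > 0 such that t > M implies |(-7t + 11)/(9t + 14) + 7/9| < ϵ.
(-7t + 11)/(9t + 14) + 7/9 = (9(-7t + 11) − (-7)(9t + 14)) / (9(9t + 14)) = 197/(9(9t + 14)).
For t > 0 we have 9t + 14 > 9t, so |(-7t + 11)/(9t + 14) + 7/9| = 197/(9(9t + 14)) < 197/(9·9t) = (197/81)/t.
Thus |(-7t + 11)/(9t + 14) + 7/9| < ϵ whenever t > (197/81)/ϵ.
Take M = (197/81)/ϵ. If t > M then |(-7t + 11)/(9t + 14) + 7/9| < (197/81)/t < ϵ.

M = (197/81)/ϵ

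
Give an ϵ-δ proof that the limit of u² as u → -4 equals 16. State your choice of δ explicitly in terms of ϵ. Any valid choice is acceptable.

Let ϵ > 0 be given. We seek δ > 0 with 0 < |u + 4| < δ ⇒ |u² − 16| < ϵ.
Factor: u² − 16 = (u + 4)(u - 4), so |u² − 16| = |u + 4|·|u - 4|.
Impose δ ≤ 1 so that |u| < 5; then |u - 4| ≤ 9.
Hence |u² − 16| ≤ 9|u + 4|, which is < ϵ once |u + 4| < ϵ/9.
Take δ = min(1, ϵ/9). If 0 < |u + 4| < δ then both bounds hold and |u² − 16| ≤ 9|u + 4| < 9·(ϵ/9) = ϵ.

δ = min(1, ϵ/9)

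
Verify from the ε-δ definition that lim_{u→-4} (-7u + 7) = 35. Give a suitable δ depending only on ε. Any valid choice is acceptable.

δ = ε/7

Let ε > 0 be given. We need δ > 0 so that 0 < |u + 4| < δ implies |(-7u + 7) − 35| < ε.
|(-7u + 7) − 35| = |-7u - 28| = 7|u + 4|.
Thus it suffices that |u + 4| < ε/7.
Choosing δ = ε/7 gives |(-7u + 7) − 35| = 7|u + 4| < ε whenever |u + 4| < δ.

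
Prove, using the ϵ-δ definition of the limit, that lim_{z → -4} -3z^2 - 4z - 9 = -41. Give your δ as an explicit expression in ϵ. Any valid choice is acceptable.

δ = min(1, ϵ/23)

Fix ϵ > 0. We want δ > 0 such that 0 < |z + 4| < δ implies |(-3z^2 - 4z - 9) + 41| < ϵ.
(-3z^2 - 4z - 9) + 41 = -3z^2 - 4z + 32 = (z + 4)(-3z + 8).
So |(-3z^2 - 4z - 9) + 41| = |z + 4|·|-3z + 8|.
Require δ ≤ 1. Then |z + 4| < 1 gives |z| < 5, and by the triangle inequality |-3z + 8| ≤ 3·5 + 8 = 23.
Hence |(-3z^2 - 4z - 9) + 41| ≤ 23|z + 4| < ϵ provided |z + 4| < ϵ/23.
Take δ = min(1, ϵ/23). Then 0 < |z + 4| < δ gives both |z + 4| < 1 and |z + 4| < ϵ/23, so |(-3z^2 - 4z - 9) + 41| < ϵ.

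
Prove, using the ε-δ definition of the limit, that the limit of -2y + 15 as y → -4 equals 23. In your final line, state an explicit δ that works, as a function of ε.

Suppose ε > 0. We need δ > 0 so that 0 < |y + 4| < δ implies |(-2y + 15) − 23| < ε.
Since (-2y + 15) − 23 = -2(y + 4), we have |(-2y + 15) − 23| = 2|y + 4|.
Thus it suffices that |y + 4| < ε/2.
Choosing δ = ε/2 gives |(-2y + 15) − 23| = 2|y + 4| < ε whenever |y + 4| < δ.

δ = ε/2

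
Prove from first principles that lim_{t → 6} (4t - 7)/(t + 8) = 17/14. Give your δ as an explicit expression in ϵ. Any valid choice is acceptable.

Let ϵ > 0. We want δ > 0 with 0 < |t − 6| < δ ⇒ |(4t - 7)/(t + 8) − (17/14)| < ϵ.
Combining over a common denominator, (4t - 7)/(t + 8) − (17/14) = [(4t - 7)·14 − 17·(t + 8)] / [14·(t + 8)] = 39(t − 6) / (14(t + 8)).
So |(4t - 7)/(t + 8) − (17/14)| = 39|t − 6| / (14·|t + 8|).
Restrict δ ≤ 7. Then |t − 6| < 7 gives |t + 8| = |(t − 6) + 14| ≥ 14 − 7 = 7.
Hence |(4t - 7)/(t + 8) − (17/14)| < 39|t − 6|/(14·7) = (39/98)|t − 6|, which is < ϵ once |t − 6| < (98/39)ϵ.
Take δ = min(7, (98/39)ϵ). Then 0 < |t − 6| < δ forces both bounds, so |(4t - 7)/(t + 8) − (17/14)| < ϵ.

δ = min(7, (98/39)ϵ)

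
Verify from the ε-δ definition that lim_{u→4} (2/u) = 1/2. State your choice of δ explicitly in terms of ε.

Suppose ε > 0. We seek δ > 0 such that 0 < |u − 4| < δ implies |2/u − (1/2)| < ε.
|2/u − (1/2)| = 2·|4 − u|/(4·|u|) = 2|u − 4|/(4|u|).
Restrict δ ≤ 2. Then |u − 4| < 2 gives |u| > 2, so 4|u| > 8.
Then |2/u − (1/2)| < 2|u − 4|/8, which is < ε when |u − 4| < 4ε.
Take δ = min(2, 4ε). Then 0 < |u − 4| < δ gives both |u − 4| < 2 and |u − 4| < 4ε, so |2/u − (1/2)| < ε.

δ = min(2, 4ε)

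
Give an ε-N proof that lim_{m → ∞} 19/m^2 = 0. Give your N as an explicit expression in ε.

Let ε > 0. For m ≥ 1, |19/m^2 − 0| = 19/m^2.
19/m^2 < ε ⇔ m^2 > 19/ε ⇔ m > (19/ε)^{1/2}.
Take N = (19/ε)^{1/2}. Then m > N implies 19/m^2 < ε.

N = (19/ε)^{1/2}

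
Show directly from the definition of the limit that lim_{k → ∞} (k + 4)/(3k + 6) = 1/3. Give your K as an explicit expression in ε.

K = (2/3)/ε

Let ε > 0. For k ≥ 1, |(k + 4)/(3k + 6) − (1/3)| = |6|/(3(3k + 6)) = 6/(3(3k + 6)).
Since 3k + 6 ≥ 3k for k ≥ 1, this is ≤ 6/(3·3k) = (2/3)/k.
So |(k + 4)/(3k + 6) − (1/3)| < ε whenever k > (2/3)/ε.
Take K = (2/3)/ε. If k > K then |(k + 4)/(3k + 6) − (1/3)| ≤ (2/3)/k < ε.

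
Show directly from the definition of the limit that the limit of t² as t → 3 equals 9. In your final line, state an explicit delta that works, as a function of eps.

Suppose eps > 0. We seek delta > 0 with 0 < |t − 3| < delta ⇒ |t² − 9| < eps.
Factor: t² − 9 = (t − 3)(t + 3), so |t² − 9| = |t − 3|·|t + 3|.
Restrict delta ≤ 1. Then |t − 3| < 1 gives |t| < 4, so by the triangle inequality |t + 3| ≤ 4 + 3 = 7.
Hence |t² − 9| ≤ 7|t − 3|, which is < eps once |t − 3| < eps/7.
Take delta = min(1, eps/7). If 0 < |t − 3| < delta then both bounds hold and |t² − 9| ≤ 7|t − 3| < 7·(eps/7) = eps.

delta = min(1, eps/7)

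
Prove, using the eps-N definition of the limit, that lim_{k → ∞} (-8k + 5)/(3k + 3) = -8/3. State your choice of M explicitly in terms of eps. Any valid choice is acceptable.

M = (13/3)/eps

Let eps > 0. For k ≥ 1, |(-8k + 5)/(3k + 3) + 8/3| = |39|/(3(3k + 3)) = 39/(3(3k + 3)).
Since 3k + 3 ≥ 3k for k ≥ 1, this is ≤ 39/(3·3k) = (13/3)/k.
So |(-8k + 5)/(3k + 3) + 8/3| < eps whenever k > (13/3)/eps.
Take M = (13/3)/eps. If k > M then |(-8k + 5)/(3k + 3) + 8/3| ≤ (13/3)/k < eps.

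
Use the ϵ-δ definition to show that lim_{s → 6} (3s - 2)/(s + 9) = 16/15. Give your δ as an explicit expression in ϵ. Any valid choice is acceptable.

Let ϵ > 0 be given. We want δ > 0 with 0 < |s − 6| < δ ⇒ |(3s - 2)/(s + 9) − (16/15)| < ϵ.
Combining over a common denominator, (3s - 2)/(s + 9) − (16/15) = [(3s - 2)·15 − 16·(s + 9)] / [15·(s + 9)] = 29(s − 6) / (15(s + 9)).
So |(3s - 2)/(s + 9) − (16/15)| = 29|s − 6| / (15·|s + 9|).
Require δ ≤ 15/2, so |s + 9| ≥ |15| − |s − 6| > 15 − 15/2 = 15/2.
Hence |(3s - 2)/(s + 9) − (16/15)| < 29|s − 6|/(15·(15/2)) = (58/225)|s − 6|, which is < ϵ once |s − 6| < (225/58)ϵ.
Take δ = min(15/2, (225/58)ϵ). Then 0 < |s − 6| < δ forces both bounds, so |(3s - 2)/(s + 9) − (16/15)| < ϵ.

δ = min(15/2, (225/58)ϵ)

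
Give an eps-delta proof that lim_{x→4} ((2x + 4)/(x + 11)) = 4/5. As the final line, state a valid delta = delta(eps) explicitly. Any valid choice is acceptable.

Let eps > 0 be given. We want delta > 0 with 0 < |x − 4| < delta ⇒ |(2x + 4)/(x + 11) − (4/5)| < eps.
Combining over a common denominator, (2x + 4)/(x + 11) − (4/5) = [(2x + 4)·15 − 12·(x + 11)] / [15·(x + 11)] = 18(x − 4) / (15(x + 11)).
So |(2x + 4)/(x + 11) − (4/5)| = 18|x − 4| / (15·|x + 11|).
Restrict delta ≤ 15/2. Then |x − 4| < 15/2 gives |x + 11| = |(x − 4) + 15| ≥ 15 − 15/2 = 15/2.
Hence |(2x + 4)/(x + 11) − (4/5)| < 18|x − 4|/(15·(15/2)) = (4/25)|x − 4|, which is < eps once |x − 4| < (25/4)eps.
Take delta = min(15/2, (25/4)eps). Then 0 < |x − 4| < delta forces both bounds, so |(2x + 4)/(x + 11) − (4/5)| < eps.

delta = min(15/2, (25/4)eps)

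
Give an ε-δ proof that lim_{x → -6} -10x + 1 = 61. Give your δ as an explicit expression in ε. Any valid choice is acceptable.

δ = ε/10

Let ε > 0. We need δ > 0 so that 0 < |x + 6| < δ implies |(-10x + 1) − 61| < ε.
Since (-10x + 1) − 61 = -10(x + 6), we have |(-10x + 1) − 61| = 10|x + 6|.
Thus it suffices that |x + 6| < ε/10.
Choosing δ = ε/10 gives |(-10x + 1) − 61| = 10|x + 6| < ε whenever |x + 6| < δ.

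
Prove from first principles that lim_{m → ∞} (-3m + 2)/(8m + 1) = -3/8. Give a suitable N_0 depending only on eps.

Suppose eps > 0. For m ≥ 1, |(-3m + 2)/(8m + 1) + 3/8| = |19|/(8(8m + 1)) = 19/(8(8m + 1)).
Since 8m + 1 ≥ 8m for m ≥ 1, this is ≤ 19/(8·8m) = (19/64)/m.
So |(-3m + 2)/(8m + 1) + 3/8| < eps whenever m > (19/64)/eps.
Take N_0 = (19/64)/eps. If m > N_0 then |(-3m + 2)/(8m + 1) + 3/8| ≤ (19/64)/m < eps.

N_0 = (19/64)/eps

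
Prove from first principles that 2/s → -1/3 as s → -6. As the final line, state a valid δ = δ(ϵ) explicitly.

δ = min(3, 9ϵ)

Let ϵ > 0. We seek δ > 0 such that 0 < |s + 6| < δ implies |2/s + 1/3| < ϵ.
|2/s + 1/3| = 2·|-6 − s|/(6·|s|) = 2|s + 6|/(6|s|).
Require δ ≤ 3 so that |s| > 6 − 3 = 3, hence 6|s| > 18.
Then |2/s + 1/3| < 2|s + 6|/18, which is < ϵ when |s + 6| < 9ϵ.
Take δ = min(3, 9ϵ). Then 0 < |s + 6| < δ gives both |s + 6| < 3 and |s + 6| < 9ϵ, so |2/s + 1/3| < ϵ.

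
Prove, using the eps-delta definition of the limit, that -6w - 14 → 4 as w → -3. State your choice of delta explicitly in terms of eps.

Fix eps > 0. We need delta > 0 so that 0 < |w + 3| < delta implies |(-6w - 14) − 4| < eps.
|(-6w - 14) − 4| = |-6w - 18| = 6|w + 3|.
Thus it suffices that |w + 3| < eps/6.
Take delta = eps/6. If 0 < |w + 3| < delta then |(-6w - 14) − 4| = 6|w + 3| < 6·(eps/6) = eps.

delta = eps/6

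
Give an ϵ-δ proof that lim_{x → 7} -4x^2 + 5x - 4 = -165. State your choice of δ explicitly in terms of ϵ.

δ = min(1, ϵ/55)

Let ϵ > 0 be given. We want δ > 0 such that 0 < |x − 7| < δ implies |(-4x^2 + 5x - 4) + 165| < ϵ.
(-4x^2 + 5x - 4) + 165 = -4x^2 + 5x + 161 = (x − 7)(-4x - 23).
So |(-4x^2 + 5x - 4) + 165| = |x − 7|·|-4x - 23|.
Require δ ≤ 1. Then |x − 7| < 1 gives |x| < 8, and by the triangle inequality |-4x - 23| ≤ 4·8 + 23 = 55.
Hence |(-4x^2 + 5x - 4) + 165| ≤ 55|x − 7| < ϵ provided |x − 7| < ϵ/55.
Take δ = min(1, ϵ/55). Then 0 < |x − 7| < δ gives both |x − 7| < 1 and |x − 7| < ϵ/55, so |(-4x^2 + 5x - 4) + 165| < ϵ.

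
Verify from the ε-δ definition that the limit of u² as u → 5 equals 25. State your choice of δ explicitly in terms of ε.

δ = min(2, ε/12)

Fix ε > 0. We seek δ > 0 with 0 < |u − 5| < δ ⇒ |u² − 25| < ε.
Factor: u² − 25 = (u − 5)(u + 5), so |u² − 25| = |u − 5|·|u + 5|.
Impose δ ≤ 2 so that |u| < 7; then |u + 5| ≤ 12.
Hence |u² − 25| ≤ 12|u − 5|, which is < ε once |u − 5| < ε/12.
Take δ = min(2, ε/12). If 0 < |u − 5| < δ then both bounds hold and |u² − 25| ≤ 12|u − 5| < 12·(ε/12) = ε.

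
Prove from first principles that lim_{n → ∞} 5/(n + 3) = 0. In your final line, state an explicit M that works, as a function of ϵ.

M = 5/ϵ

Let ϵ > 0. For n ≥ 1, |5/(n + 3) − 0| = 5/(n + 3) ≤ 5/n.
We need 5/n < ϵ, i.e. n > 5/ϵ.
Take M = 5/ϵ. If n > M then |5/(n + 3)| ≤ 5/n < ϵ.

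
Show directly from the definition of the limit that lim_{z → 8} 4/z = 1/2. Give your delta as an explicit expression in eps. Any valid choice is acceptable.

delta = min(4, 8eps)

Fix eps > 0. We seek delta > 0 such that 0 < |z − 8| < delta implies |4/z − (1/2)| < eps.
|4/z − (1/2)| = 4·|8 − z|/(8·|z|) = 4|z − 8|/(8|z|).
Require delta ≤ 4 so that |z| > 8 − 4 = 4, hence 8|z| > 32.
Then |4/z − (1/2)| < 4|z − 8|/32, which is < eps when |z − 8| < 8eps.
Take delta = min(4, 8eps). Then 0 < |z − 8| < delta gives both |z − 8| < 4 and |z − 8| < 8eps, so |4/z − (1/2)| < eps.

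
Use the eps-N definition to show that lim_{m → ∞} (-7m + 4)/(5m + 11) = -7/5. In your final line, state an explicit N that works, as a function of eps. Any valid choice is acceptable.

Suppose eps > 0. For m ≥ 1, |(-7m + 4)/(5m + 11) + 7/5| = |97|/(5(5m + 11)) = 97/(5(5m + 11)).
Since 5m + 11 ≥ 5m for m ≥ 1, this is ≤ 97/(5·5m) = (97/25)/m.
So |(-7m + 4)/(5m + 11) + 7/5| < eps whenever m > (97/25)/eps.
Take N = (97/25)/eps. If m > N then |(-7m + 4)/(5m + 11) + 7/5| ≤ (97/25)/m < eps.

N = (97/25)/eps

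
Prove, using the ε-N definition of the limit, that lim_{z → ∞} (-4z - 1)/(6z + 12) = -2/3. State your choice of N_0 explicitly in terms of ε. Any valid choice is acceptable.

N_0 = (7/6)/ε

Fix ε > 0. We seek N_0 > 0 such that z > N_0 implies |(-4z - 1)/(6z + 12) + 2/3| < ε.
(-4z - 1)/(6z + 12) + 2/3 = (6(-4z - 1) − (-4)(6z + 12)) / (6(6z + 12)) = 42/(6(6z + 12)).
For z > 0 we have 6z + 12 > 6z, so |(-4z - 1)/(6z + 12) + 2/3| = 42/(6(6z + 12)) < 42/(6·6z) = (7/6)/z.
Thus |(-4z - 1)/(6z + 12) + 2/3| < ε whenever z > (7/6)/ε.
Take N_0 = (7/6)/ε. If z > N_0 then |(-4z - 1)/(6z + 12) + 2/3| < (7/6)/z < ε.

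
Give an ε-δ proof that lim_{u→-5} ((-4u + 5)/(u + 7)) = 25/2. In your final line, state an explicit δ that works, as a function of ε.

δ = min(1, (2/33)ε)

Let ε > 0. We want δ > 0 with 0 < |u + 5| < δ ⇒ |(-4u + 5)/(u + 7) − (25/2)| < ε.
Combining over a common denominator, (-4u + 5)/(u + 7) − (25/2) = [(-4u + 5)·2 − 25·(u + 7)] / [2·(u + 7)] = -33(u + 5) / (2(u + 7)).
So |(-4u + 5)/(u + 7) − (25/2)| = 33|u + 5| / (2·|u + 7|).
Require δ ≤ 1, so |u + 7| ≥ |2| − |u + 5| > 2 − 1 = 1.
Hence |(-4u + 5)/(u + 7) − (25/2)| < 33|u + 5|/(2·1) = (33/2)|u + 5|, which is < ε once |u + 5| < (2/33)ε.
Take δ = min(1, (2/33)ε). Then 0 < |u + 5| < δ forces both bounds, so |(-4u + 5)/(u + 7) − (25/2)| < ε.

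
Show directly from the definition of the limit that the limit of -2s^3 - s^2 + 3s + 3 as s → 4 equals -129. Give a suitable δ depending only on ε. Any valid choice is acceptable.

δ = min(2, ε/159)

Let ε > 0 be given. We want δ > 0 such that 0 < |s − 4| < δ implies |(-2s^3 - s^2 + 3s + 3) + 129| < ε.
(-2s^3 - s^2 + 3s + 3) + 129 = -2s^3 - s^2 + 3s + 132 = (s − 4)(-2s^2 - 9s - 33).
So |(-2s^3 - s^2 + 3s + 3) + 129| = |s − 4|·|-2s^2 - 9s - 33|.
Require δ ≤ 2. Then |s − 4| < 2 gives |s| < 6, and by the triangle inequality |-2s^2 - 9s - 33| ≤ 2·6^2 + 9·6 + 33 = 159.
Hence |(-2s^3 - s^2 + 3s + 3) + 129| ≤ 159|s − 4| < ε provided |s − 4| < ε/159.
Choosing δ = min(2, ε/159) ensures both conditions, hence |(-2s^3 - s^2 + 3s + 3) + 129| < ε.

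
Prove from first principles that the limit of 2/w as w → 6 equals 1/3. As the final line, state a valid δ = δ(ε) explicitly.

Suppose ε > 0. We seek δ > 0 such that 0 < |w − 6| < δ implies |2/w − (1/3)| < ε.
|2/w − (1/3)| = 2·|6 − w|/(6·|w|) = 2|w − 6|/(6|w|).
Restrict δ ≤ 3. Then |w − 6| < 3 gives |w| > 3, so 6|w| > 18.
Then |2/w − (1/3)| < 2|w − 6|/18, which is < ε when |w − 6| < 9ε.
Take δ = min(3, 9ε). Then 0 < |w − 6| < δ gives both |w − 6| < 3 and |w − 6| < 9ε, so |2/w − (1/3)| < ε.

δ = min(3, 9ε)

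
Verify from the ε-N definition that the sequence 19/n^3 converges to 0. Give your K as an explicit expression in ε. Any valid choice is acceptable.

K = (19/ε)^{1/3}

Let ε > 0. For n ≥ 1, |19/n^3 − 0| = 19/n^3.
19/n^3 < ε ⇔ n^3 > 19/ε ⇔ n > (19/ε)^{1/3}.
Take K = (19/ε)^{1/3}. Then n > K implies 19/n^3 < ε.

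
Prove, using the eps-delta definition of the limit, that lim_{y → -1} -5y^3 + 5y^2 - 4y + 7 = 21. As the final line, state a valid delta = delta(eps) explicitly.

Suppose eps > 0. We want delta > 0 such that 0 < |y + 1| < delta implies |(-5y^3 + 5y^2 - 4y + 7) − 21| < eps.
(-5y^3 + 5y^2 - 4y + 7) − 21 = -5y^3 + 5y^2 - 4y - 14 = (y + 1)(-5y^2 + 10y - 14).
So |(-5y^3 + 5y^2 - 4y + 7) − 21| = |y + 1|·|-5y^2 + 10y - 14|.
Assume first that |y + 1| < 1, so |y| < 2. Then |-5y^2 + 10y - 14| ≤ 5·2^2 + 10·2 + 14 = 54.
Hence |(-5y^3 + 5y^2 - 4y + 7) − 21| ≤ 54|y + 1| < eps provided |y + 1| < eps/54.
Choosing delta = min(1, eps/54) ensures both conditions, hence |(-5y^3 + 5y^2 - 4y + 7) − 21| < eps.

delta = min(1, eps/54)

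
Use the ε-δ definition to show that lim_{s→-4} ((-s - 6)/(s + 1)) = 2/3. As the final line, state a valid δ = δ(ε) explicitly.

Let ε > 0. We want δ > 0 with 0 < |s + 4| < δ ⇒ |(-s - 6)/(s + 1) − (2/3)| < ε.
Combining over a common denominator, (-s - 6)/(s + 1) − (2/3) = [(-s - 6)·(-3) − (-2)·(s + 1)] / [(-3)·(s + 1)] = 5(s + 4) / ((-3)(s + 1)).
So |(-s - 6)/(s + 1) − (2/3)| = 5|s + 4| / (3·|s + 1|).
Require δ ≤ 3/2, so |s + 1| ≥ |-3| − |s + 4| > 3 − 3/2 = 3/2.
Hence |(-s - 6)/(s + 1) − (2/3)| < 5|s + 4|/(3·(3/2)) = (10/9)|s + 4|, which is < ε once |s + 4| < (9/10)ε.
Take δ = min(3/2, (9/10)ε). Then 0 < |s + 4| < δ forces both bounds, so |(-s - 6)/(s + 1) − (2/3)| < ε.

δ = min(3/2, (9/10)ε)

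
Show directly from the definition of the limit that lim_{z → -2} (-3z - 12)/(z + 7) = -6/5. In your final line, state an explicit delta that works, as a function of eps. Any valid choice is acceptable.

delta = min(5/2, (25/18)eps)

Suppose eps > 0. We want delta > 0 with 0 < |z + 2| < delta ⇒ |(-3z - 12)/(z + 7) + 6/5| < eps.
Combining over a common denominator, (-3z - 12)/(z + 7) + 6/5 = [(-3z - 12)·5 − (-6)·(z + 7)] / [5·(z + 7)] = -9(z + 2) / (5(z + 7)).
So |(-3z - 12)/(z + 7) + 6/5| = 9|z + 2| / (5·|z + 7|).
Restrict delta ≤ 5/2. Then |z + 2| < 5/2 gives |z + 7| = |(z + 2) + 5| ≥ 5 − 5/2 = 5/2.
Hence |(-3z - 12)/(z + 7) + 6/5| < 9|z + 2|/(5·(5/2)) = (18/25)|z + 2|, which is < eps once |z + 2| < (25/18)eps.
Take delta = min(5/2, (25/18)eps). Then 0 < |z + 2| < delta forces both bounds, so |(-3z - 12)/(z + 7) + 6/5| < eps.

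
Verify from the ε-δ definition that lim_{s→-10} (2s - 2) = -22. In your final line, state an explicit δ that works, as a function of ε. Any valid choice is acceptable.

δ = ε/2

Let ε > 0 be given. We need δ > 0 so that 0 < |s + 10| < δ implies |(2s - 2) + 22| < ε.
|(2s - 2) + 22| = |2s + 20| = 2|s + 10|.
Thus it suffices that |s + 10| < ε/2.
Choosing δ = ε/2 gives |(2s - 2) + 22| = 2|s + 10| < ε whenever |s + 10| < δ.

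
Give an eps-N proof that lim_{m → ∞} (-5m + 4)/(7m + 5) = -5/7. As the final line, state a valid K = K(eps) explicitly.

K = (53/49)/eps

Fix eps > 0. For m ≥ 1, |(-5m + 4)/(7m + 5) + 5/7| = |53|/(7(7m + 5)) = 53/(7(7m + 5)).
Since 7m + 5 ≥ 7m for m ≥ 1, this is ≤ 53/(7·7m) = (53/49)/m.
So |(-5m + 4)/(7m + 5) + 5/7| < eps whenever m > (53/49)/eps.
Take K = (53/49)/eps. If m > K then |(-5m + 4)/(7m + 5) + 5/7| ≤ (53/49)/m < eps.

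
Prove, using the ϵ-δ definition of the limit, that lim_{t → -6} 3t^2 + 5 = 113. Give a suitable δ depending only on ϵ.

Suppose ϵ > 0. We want δ > 0 such that 0 < |t + 6| < δ implies |(3t^2 + 5) − 113| < ϵ.
(3t^2 + 5) − 113 = 3t^2 - 108 = (t + 6)(3t - 18).
So |(3t^2 + 5) − 113| = |t + 6|·|3t - 18|.
Assume first that |t + 6| < 2, so |t| < 8. Then |3t - 18| ≤ 3·8 + 18 = 42.
Hence |(3t^2 + 5) − 113| ≤ 42|t + 6| < ϵ provided |t + 6| < ϵ/42.
Take δ = min(2, ϵ/42). Then 0 < |t + 6| < δ gives both |t + 6| < 2 and |t + 6| < ϵ/42, so |(3t^2 + 5) − 113| < ϵ.

δ = min(2, ϵ/42)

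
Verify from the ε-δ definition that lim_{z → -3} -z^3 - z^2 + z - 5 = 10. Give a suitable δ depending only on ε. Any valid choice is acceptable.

δ = min(1, ε/29)

Suppose ε > 0. We want δ > 0 such that 0 < |z + 3| < δ implies |(-z^3 - z^2 + z - 5) − 10| < ε.
(-z^3 - z^2 + z - 5) − 10 = -z^3 - z^2 + z - 15 = (z + 3)(-z^2 + 2z - 5).
So |(-z^3 - z^2 + z - 5) − 10| = |z + 3|·|-z^2 + 2z - 5|.
Assume first that |z + 3| < 1, so |z| < 4. Then |-z^2 + 2z - 5| ≤ 4^2 + 2·4 + 5 = 29.
Hence |(-z^3 - z^2 + z - 5) − 10| ≤ 29|z + 3| < ε provided |z + 3| < ε/29.
Choosing δ = min(1, ε/29) ensures both conditions, hence |(-z^3 - z^2 + z - 5) − 10| < ε.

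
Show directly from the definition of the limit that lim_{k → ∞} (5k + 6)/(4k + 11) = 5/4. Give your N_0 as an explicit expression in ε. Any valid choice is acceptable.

N_0 = (31/16)/ε

Fix ε > 0. For k ≥ 1, |(5k + 6)/(4k + 11) − (5/4)| = |-31|/(4(4k + 11)) = 31/(4(4k + 11)).
Since 4k + 11 ≥ 4k for k ≥ 1, this is ≤ 31/(4·4k) = (31/16)/k.
So |(5k + 6)/(4k + 11) − (5/4)| < ε whenever k > (31/16)/ε.
Take N_0 = (31/16)/ε. If k > N_0 then |(5k + 6)/(4k + 11) − (5/4)| ≤ (31/16)/k < ε.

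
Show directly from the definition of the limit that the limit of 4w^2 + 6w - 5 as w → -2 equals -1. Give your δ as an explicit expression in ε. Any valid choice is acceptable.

Let ε > 0 be given. We want δ > 0 such that 0 < |w + 2| < δ implies |(4w^2 + 6w - 5) + 1| < ε.
(4w^2 + 6w - 5) + 1 = 4w^2 + 6w - 4 = (w + 2)(4w - 2).
So |(4w^2 + 6w - 5) + 1| = |w + 2|·|4w - 2|.
Require δ ≤ 1. Then |w + 2| < 1 gives |w| < 3, and by the triangle inequality |4w - 2| ≤ 4·3 + 2 = 14.
Hence |(4w^2 + 6w - 5) + 1| ≤ 14|w + 2| < ε provided |w + 2| < ε/14.
Take δ = min(1, ε/14). Then 0 < |w + 2| < δ gives both |w + 2| < 1 and |w + 2| < ε/14, so |(4w^2 + 6w - 5) + 1| < ε.

δ = min(1, ε/14)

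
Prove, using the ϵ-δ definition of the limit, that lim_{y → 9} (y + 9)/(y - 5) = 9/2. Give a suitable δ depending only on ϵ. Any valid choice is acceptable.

δ = min(2, (4/7)ϵ)

Suppose ϵ > 0. We want δ > 0 with 0 < |y − 9| < δ ⇒ |(y + 9)/(y - 5) − (9/2)| < ϵ.
Combining over a common denominator, (y + 9)/(y - 5) − (9/2) = [(y + 9)·4 − 18·(y - 5)] / [4·(y - 5)] = -14(y − 9) / (4(y - 5)).
So |(y + 9)/(y - 5) − (9/2)| = 14|y − 9| / (4·|y − 5|).
Require δ ≤ 2, so |y − 5| ≥ |4| − |y − 9| > 4 − 2 = 2.
Hence |(y + 9)/(y - 5) − (9/2)| < 14|y − 9|/(4·2) = (7/4)|y − 9|, which is < ϵ once |y − 9| < (4/7)ϵ.
Take δ = min(2, (4/7)ϵ). Then 0 < |y − 9| < δ forces both bounds, so |(y + 9)/(y - 5) − (9/2)| < ϵ.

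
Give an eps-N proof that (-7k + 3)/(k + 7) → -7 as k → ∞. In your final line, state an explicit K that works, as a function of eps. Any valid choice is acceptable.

K = 52/eps

Fix eps > 0. For k ≥ 1, |(-7k + 3)/(k + 7) + 7| = |52|/((k + 7)) = 52/((k + 7)).
Since k + 7 ≥ k for k ≥ 1, this is ≤ 52/(k) = 52/k.
So |(-7k + 3)/(k + 7) + 7| < eps whenever k > 52/eps.
Take K = 52/eps. If k > K then |(-7k + 3)/(k + 7) + 7| ≤ 52/k < eps.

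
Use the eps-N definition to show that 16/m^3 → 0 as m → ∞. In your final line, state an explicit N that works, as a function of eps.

Let eps > 0. For m ≥ 1, |16/m^3 − 0| = 16/m^3.
16/m^3 < eps ⇔ m^3 > 16/eps ⇔ m > (16/eps)^{1/3}.
Take N = (16/eps)^{1/3}. Then m > N implies 16/m^3 < eps.

N = (16/eps)^{1/3}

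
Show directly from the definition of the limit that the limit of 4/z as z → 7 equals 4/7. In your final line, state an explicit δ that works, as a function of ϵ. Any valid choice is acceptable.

Let ϵ > 0. We seek δ > 0 such that 0 < |z − 7| < δ implies |4/z − (4/7)| < ϵ.
|4/z − (4/7)| = 4·|7 − z|/(7·|z|) = 4|z − 7|/(7|z|).
Require δ ≤ 7/2 so that |z| > 7 − 7/2 = 7/2, hence 7|z| > 49/2.
Then |4/z − (4/7)| < 4|z − 7|/(49/2), which is < ϵ when |z − 7| < (49/8)ϵ.
Take δ = min(7/2, (49/8)ϵ). Then 0 < |z − 7| < δ gives both |z − 7| < 7/2 and |z − 7| < (49/8)ϵ, so |4/z − (4/7)| < ϵ.

δ = min(7/2, (49/8)ϵ)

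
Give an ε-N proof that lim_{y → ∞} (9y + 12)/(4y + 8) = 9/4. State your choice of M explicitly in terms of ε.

Let ε > 0. We seek M > 0 such that y > M implies |(9y + 12)/(4y + 8) − (9/4)| < ε.
(9y + 12)/(4y + 8) − (9/4) = (4(9y + 12) − 9(4y + 8)) / (4(4y + 8)) = -24/(4(4y + 8)).
For y > 0 we have 4y + 8 > 4y, so |(9y + 12)/(4y + 8) − (9/4)| = 24/(4(4y + 8)) < 24/(4·4y) = (3/2)/y.
Thus |(9y + 12)/(4y + 8) − (9/4)| < ε whenever y > (3/2)/ε.
Take M = (3/2)/ε. If y > M then |(9y + 12)/(4y + 8) − (9/4)| < (3/2)/y < ε.

M = (3/2)/ε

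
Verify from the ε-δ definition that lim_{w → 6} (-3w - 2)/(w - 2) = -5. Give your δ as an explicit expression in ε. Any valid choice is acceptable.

Let ε > 0 be given. We want δ > 0 with 0 < |w − 6| < δ ⇒ |(-3w - 2)/(w - 2) + 5| < ε.
Combining over a common denominator, (-3w - 2)/(w - 2) + 5 = [(-3w - 2)·4 − (-20)·(w - 2)] / [4·(w - 2)] = 8(w − 6) / (4(w - 2)).
So |(-3w - 2)/(w - 2) + 5| = 8|w − 6| / (4·|w − 2|).
Restrict δ ≤ 2. Then |w − 6| < 2 gives |w − 2| = |(w − 6) + 4| ≥ 4 − 2 = 2.
Hence |(-3w - 2)/(w - 2) + 5| < 8|w − 6|/(4·2) = |w − 6|, which is < ε once |w − 6| < ε.
Take δ = min(2, ε). Then 0 < |w − 6| < δ forces both bounds, so |(-3w - 2)/(w - 2) + 5| < ε.

δ = min(2, ε)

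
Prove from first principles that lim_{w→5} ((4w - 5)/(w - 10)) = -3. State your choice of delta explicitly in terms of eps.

Let eps > 0. We want delta > 0 with 0 < |w − 5| < delta ⇒ |(4w - 5)/(w - 10) + 3| < eps.
Combining over a common denominator, (4w - 5)/(w - 10) + 3 = [(4w - 5)·(-5) − 15·(w - 10)] / [(-5)·(w - 10)] = -35(w − 5) / ((-5)(w - 10)).
So |(4w - 5)/(w - 10) + 3| = 35|w − 5| / (5·|w − 10|).
Require delta ≤ 5/2, so |w − 10| ≥ |-5| − |w − 5| > 5 − 5/2 = 5/2.
Hence |(4w - 5)/(w - 10) + 3| < 35|w − 5|/(5·(5/2)) = (14/5)|w − 5|, which is < eps once |w − 5| < (5/14)eps.
Take delta = min(5/2, (5/14)eps). Then 0 < |w − 5| < delta forces both bounds, so |(4w - 5)/(w - 10) + 3| < eps.

delta = min(5/2, (5/14)eps)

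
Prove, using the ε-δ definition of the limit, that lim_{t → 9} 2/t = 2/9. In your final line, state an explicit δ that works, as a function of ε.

Fix ε > 0. We seek δ > 0 such that 0 < |t − 9| < δ implies |2/t − (2/9)| < ε.
|2/t − (2/9)| = 2·|9 − t|/(9·|t|) = 2|t − 9|/(9|t|).
Require δ ≤ 9/2 so that |t| > 9 − 9/2 = 9/2, hence 9|t| > 81/2.
Then |2/t − (2/9)| < 2|t − 9|/(81/2), which is < ε when |t − 9| < (81/4)ε.
Take δ = min(9/2, (81/4)ε). Then 0 < |t − 9| < δ gives both |t − 9| < 9/2 and |t − 9| < (81/4)ε, so |2/t − (2/9)| < ε.

δ = min(9/2, (81/4)ε)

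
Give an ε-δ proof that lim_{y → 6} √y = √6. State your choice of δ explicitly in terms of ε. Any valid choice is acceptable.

Fix ε > 0. We want δ > 0 such that 0 < |y − 6| < δ implies |√y − √6| < ε.
Rationalise: √y − √6 = (y − 6)/(√y + √6), so |√y − √6| = |y − 6|/(√y + √6).
Restrict δ ≤ 6 so that |y − 6| < 6 forces y > 0, and then √y + √6 > √6.
Hence |√y − √6| < |y − 6|/√6, which is < ε once |y − 6| < √6·ε.
Take δ = min(6, √6·ε). If 0 < |y − 6| < δ then y > 0 and |√y − √6| < |y − 6|/√6 < ε.

δ = min(6, √6·ε)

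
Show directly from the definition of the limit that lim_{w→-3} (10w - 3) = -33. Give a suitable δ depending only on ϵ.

δ = ϵ/10

Fix ϵ > 0. We need δ > 0 so that 0 < |w + 3| < δ implies |(10w - 3) + 33| < ϵ.
|(10w - 3) + 33| = |10w + 30| = 10|w + 3|.
So 10|w + 3| < ϵ exactly when |w + 3| < ϵ/10.
Take δ = ϵ/10. If 0 < |w + 3| < δ then |(10w - 3) + 33| = 10|w + 3| < 10·(ϵ/10) = ϵ.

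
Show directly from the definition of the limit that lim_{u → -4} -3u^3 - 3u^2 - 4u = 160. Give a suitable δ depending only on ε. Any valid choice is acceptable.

Let ε > 0. We want δ > 0 such that 0 < |u + 4| < δ implies |(-3u^3 - 3u^2 - 4u) − 160| < ε.
(-3u^3 - 3u^2 - 4u) − 160 = -3u^3 - 3u^2 - 4u - 160 = (u + 4)(-3u^2 + 9u - 40).
So |(-3u^3 - 3u^2 - 4u) − 160| = |u + 4|·|-3u^2 + 9u - 40|.
Require δ ≤ 2. Then |u + 4| < 2 gives |u| < 6, and by the triangle inequality |-3u^2 + 9u - 40| ≤ 3·6^2 + 9·6 + 40 = 202.
Hence |(-3u^3 - 3u^2 - 4u) − 160| ≤ 202|u + 4| < ε provided |u + 4| < ε/202.
Take δ = min(2, ε/202). Then 0 < |u + 4| < δ gives both |u + 4| < 2 and |u + 4| < ε/202, so |(-3u^3 - 3u^2 - 4u) − 160| < ε.

δ = min(2, ε/202)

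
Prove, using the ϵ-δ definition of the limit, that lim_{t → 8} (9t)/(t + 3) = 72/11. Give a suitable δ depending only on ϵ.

Let ϵ > 0. We want δ > 0 with 0 < |t − 8| < δ ⇒ |(9t)/(t + 3) − (72/11)| < ϵ.
Combining over a common denominator, (9t)/(t + 3) − (72/11) = [(9t)·11 − 72·(t + 3)] / [11·(t + 3)] = 27(t − 8) / (11(t + 3)).
So |(9t)/(t + 3) − (72/11)| = 27|t − 8| / (11·|t + 3|).
Restrict δ ≤ 11/2. Then |t − 8| < 11/2 gives |t + 3| = |(t − 8) + 11| ≥ 11 − 11/2 = 11/2.
Hence |(9t)/(t + 3) − (72/11)| < 27|t − 8|/(11·(11/2)) = (54/121)|t − 8|, which is < ϵ once |t − 8| < (121/54)ϵ.
Take δ = min(11/2, (121/54)ϵ). Then 0 < |t − 8| < δ forces both bounds, so |(9t)/(t + 3) − (72/11)| < ϵ.

δ = min(11/2, (121/54)ϵ)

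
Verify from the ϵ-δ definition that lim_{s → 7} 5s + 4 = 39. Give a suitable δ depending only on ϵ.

Fix ϵ > 0. We need δ > 0 so that 0 < |s − 7| < δ implies |(5s + 4) − 39| < ϵ.
|(5s + 4) − 39| = |5s - 35| = 5|s − 7|.
So 5|s − 7| < ϵ exactly when |s − 7| < ϵ/5.
Choosing δ = ϵ/5 gives |(5s + 4) − 39| = 5|s − 7| < ϵ whenever |s − 7| < δ.

δ = ϵ/5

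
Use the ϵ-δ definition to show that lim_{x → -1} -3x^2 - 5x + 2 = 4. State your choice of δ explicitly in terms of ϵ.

Fix ϵ > 0. We want δ > 0 such that 0 < |x + 1| < δ implies |(-3x^2 - 5x + 2) − 4| < ϵ.
(-3x^2 - 5x + 2) − 4 = -3x^2 - 5x - 2 = (x + 1)(-3x - 2).
So |(-3x^2 - 5x + 2) − 4| = |x + 1|·|-3x - 2|.
Require δ ≤ 1. Then |x + 1| < 1 gives |x| < 2, and by the triangle inequality |-3x - 2| ≤ 3·2 + 2 = 8.
Hence |(-3x^2 - 5x + 2) − 4| ≤ 8|x + 1| < ϵ provided |x + 1| < ϵ/8.
Choosing δ = min(1, ϵ/8) ensures both conditions, hence |(-3x^2 - 5x + 2) − 4| < ϵ.

δ = min(1, ϵ/8)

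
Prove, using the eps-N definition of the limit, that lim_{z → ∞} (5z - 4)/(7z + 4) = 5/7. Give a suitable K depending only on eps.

Fix eps > 0. We seek K > 0 such that z > K implies |(5z - 4)/(7z + 4) − (5/7)| < eps.
(5z - 4)/(7z + 4) − (5/7) = (7(5z - 4) − 5(7z + 4)) / (7(7z + 4)) = -48/(7(7z + 4)).
For z > 0 we have 7z + 4 > 7z, so |(5z - 4)/(7z + 4) − (5/7)| = 48/(7(7z + 4)) < 48/(7·7z) = (48/49)/z.
Thus |(5z - 4)/(7z + 4) − (5/7)| < eps whenever z > (48/49)/eps.
Take K = (48/49)/eps. If z > K then |(5z - 4)/(7z + 4) − (5/7)| < (48/49)/z < eps.

K = (48/49)/eps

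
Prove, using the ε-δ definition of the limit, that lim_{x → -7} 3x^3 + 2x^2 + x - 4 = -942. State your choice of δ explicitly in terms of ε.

Suppose ε > 0. We want δ > 0 such that 0 < |x + 7| < δ implies |(3x^3 + 2x^2 + x - 4) + 942| < ε.
(3x^3 + 2x^2 + x - 4) + 942 = 3x^3 + 2x^2 + x + 938 = (x + 7)(3x^2 - 19x + 134).
So |(3x^3 + 2x^2 + x - 4) + 942| = |x + 7|·|3x^2 - 19x + 134|.
Assume first that |x + 7| < 2, so |x| < 9. Then |3x^2 - 19x + 134| ≤ 3·9^2 + 19·9 + 134 = 548.
Hence |(3x^3 + 2x^2 + x - 4) + 942| ≤ 548|x + 7| < ε provided |x + 7| < ε/548.
Take δ = min(2, ε/548). Then 0 < |x + 7| < δ gives both |x + 7| < 2 and |x + 7| < ε/548, so |(3x^3 + 2x^2 + x - 4) + 942| < ε.

δ = min(2, ε/548)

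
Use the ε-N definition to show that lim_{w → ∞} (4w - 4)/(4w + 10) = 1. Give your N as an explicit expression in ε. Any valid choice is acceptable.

Let ε > 0 be given. We seek N > 0 such that w > N implies |(4w - 4)/(4w + 10) − 1| < ε.
(4w - 4)/(4w + 10) − 1 = (4(4w - 4) − 4(4w + 10)) / (4(4w + 10)) = -56/(4(4w + 10)).
For w > 0 we have 4w + 10 > 4w, so |(4w - 4)/(4w + 10) − 1| = 56/(4(4w + 10)) < 56/(4·4w) = (7/2)/w.
Thus |(4w - 4)/(4w + 10) − 1| < ε whenever w > (7/2)/ε.
Take N = (7/2)/ε. If w > N then |(4w - 4)/(4w + 10) − 1| < (7/2)/w < ε.

N = (7/2)/ε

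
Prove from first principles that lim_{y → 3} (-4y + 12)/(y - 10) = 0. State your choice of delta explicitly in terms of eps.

delta = min(7/2, (7/8)eps)

Fix eps > 0. We want delta > 0 with 0 < |y − 3| < delta ⇒ |(-4y + 12)/(y - 10) − 0| < eps.
Combining over a common denominator, (-4y + 12)/(y - 10) − 0 = [(-4y + 12)·(-7) − 0·(y - 10)] / [(-7)·(y - 10)] = 28(y − 3) / ((-7)(y - 10)).
So |(-4y + 12)/(y - 10) − 0| = 28|y − 3| / (7·|y − 10|).
Restrict delta ≤ 7/2. Then |y − 3| < 7/2 gives |y − 10| = |(y − 3) + (-7)| ≥ 7 − 7/2 = 7/2.
Hence |(-4y + 12)/(y - 10) − 0| < 28|y − 3|/(7·(7/2)) = (8/7)|y − 3|, which is < eps once |y − 3| < (7/8)eps.
Take delta = min(7/2, (7/8)eps). Then 0 < |y − 3| < delta forces both bounds, so |(-4y + 12)/(y - 10) − 0| < eps.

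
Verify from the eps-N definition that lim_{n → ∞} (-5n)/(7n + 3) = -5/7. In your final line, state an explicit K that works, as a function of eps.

K = (15/49)/eps

Suppose eps > 0. For n ≥ 1, |(-5n)/(7n + 3) + 5/7| = |15|/(7(7n + 3)) = 15/(7(7n + 3)).
Since 7n + 3 ≥ 7n for n ≥ 1, this is ≤ 15/(7·7n) = (15/49)/n.
So |(-5n)/(7n + 3) + 5/7| < eps whenever n > (15/49)/eps.
Take K = (15/49)/eps. If n > K then |(-5n)/(7n + 3) + 5/7| ≤ (15/49)/n < eps.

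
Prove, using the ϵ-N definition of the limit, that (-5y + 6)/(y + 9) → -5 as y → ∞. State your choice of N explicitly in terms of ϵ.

Let ϵ > 0 be given. We seek N > 0 such that y > N implies |(-5y + 6)/(y + 9) + 5| < ϵ.
(-5y + 6)/(y + 9) + 5 = ((-5y + 6) − (-5)(y + 9)) / ((y + 9)) = 51/((y + 9)).
For y > 0 we have y + 9 > y, so |(-5y + 6)/(y + 9) + 5| = 51/((y + 9)) < 51/(y) = 51/y.
Thus |(-5y + 6)/(y + 9) + 5| < ϵ whenever y > 51/ϵ.
Take N = 51/ϵ. If y > N then |(-5y + 6)/(y + 9) + 5| < 51/y < ϵ.

N = 51/ϵ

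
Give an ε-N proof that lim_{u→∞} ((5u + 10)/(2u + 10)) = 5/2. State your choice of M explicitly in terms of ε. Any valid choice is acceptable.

M = (15/2)/ε

Let ε > 0. We seek M > 0 such that u > M implies |(5u + 10)/(2u + 10) − (5/2)| < ε.
(5u + 10)/(2u + 10) − (5/2) = (2(5u + 10) − 5(2u + 10)) / (2(2u + 10)) = -30/(2(2u + 10)).
For u > 0 we have 2u + 10 > 2u, so |(5u + 10)/(2u + 10) − (5/2)| = 30/(2(2u + 10)) < 30/(2·2u) = (15/2)/u.
Thus |(5u + 10)/(2u + 10) − (5/2)| < ε whenever u > (15/2)/ε.
Take M = (15/2)/ε. If u > M then |(5u + 10)/(2u + 10) − (5/2)| < (15/2)/u < ε.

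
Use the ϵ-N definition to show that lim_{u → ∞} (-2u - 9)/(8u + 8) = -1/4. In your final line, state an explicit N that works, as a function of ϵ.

N = (7/8)/ϵ

Let ϵ > 0. We seek N > 0 such that u > N implies |(-2u - 9)/(8u + 8) + 1/4| < ϵ.
(-2u - 9)/(8u + 8) + 1/4 = (8(-2u - 9) − (-2)(8u + 8)) / (8(8u + 8)) = -56/(8(8u + 8)).
For u > 0 we have 8u + 8 > 8u, so |(-2u - 9)/(8u + 8) + 1/4| = 56/(8(8u + 8)) < 56/(8·8u) = (7/8)/u.
Thus |(-2u - 9)/(8u + 8) + 1/4| < ϵ whenever u > (7/8)/ϵ.
Take N = (7/8)/ϵ. If u > N then |(-2u - 9)/(8u + 8) + 1/4| < (7/8)/u < ϵ.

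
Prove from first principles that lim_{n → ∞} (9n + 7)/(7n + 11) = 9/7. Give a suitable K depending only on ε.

Suppose ε > 0. For n ≥ 1, |(9n + 7)/(7n + 11) − (9/7)| = |-50|/(7(7n + 11)) = 50/(7(7n + 11)).
Since 7n + 11 ≥ 7n for n ≥ 1, this is ≤ 50/(7·7n) = (50/49)/n.
So |(9n + 7)/(7n + 11) − (9/7)| < ε whenever n > (50/49)/ε.
Take K = (50/49)/ε. If n > K then |(9n + 7)/(7n + 11) − (9/7)| ≤ (50/49)/n < ε.

K = (50/49)/ε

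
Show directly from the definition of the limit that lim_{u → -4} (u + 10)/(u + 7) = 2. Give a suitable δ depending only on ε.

δ = min(3/2, (3/2)ε)

Let ε > 0. We want δ > 0 with 0 < |u + 4| < δ ⇒ |(u + 10)/(u + 7) − 2| < ε.
Combining over a common denominator, (u + 10)/(u + 7) − 2 = [(u + 10)·3 − 6·(u + 7)] / [3·(u + 7)] = -3(u + 4) / (3(u + 7)).
So |(u + 10)/(u + 7) − 2| = 3|u + 4| / (3·|u + 7|).
Restrict δ ≤ 3/2. Then |u + 4| < 3/2 gives |u + 7| = |(u + 4) + 3| ≥ 3 − 3/2 = 3/2.
Hence |(u + 10)/(u + 7) − 2| < 3|u + 4|/(3·(3/2)) = (2/3)|u + 4|, which is < ε once |u + 4| < (3/2)ε.
Take δ = min(3/2, (3/2)ε). Then 0 < |u + 4| < δ forces both bounds, so |(u + 10)/(u + 7) − 2| < ε.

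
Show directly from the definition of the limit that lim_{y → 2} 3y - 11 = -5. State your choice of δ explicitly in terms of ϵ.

δ = ϵ/3

Let ϵ > 0 be given. We need δ > 0 so that 0 < |y − 2| < δ implies |(3y - 11) + 5| < ϵ.
Since (3y - 11) + 5 = 3(y − 2), we have |(3y - 11) + 5| = 3|y − 2|.
So 3|y − 2| < ϵ exactly when |y − 2| < ϵ/3.
Take δ = ϵ/3. If 0 < |y − 2| < δ then |(3y - 11) + 5| = 3|y − 2| < 3·(ϵ/3) = ϵ.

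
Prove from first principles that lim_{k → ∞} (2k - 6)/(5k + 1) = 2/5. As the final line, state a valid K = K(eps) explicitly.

K = (32/25)/eps

Let eps > 0. For k ≥ 1, |(2k - 6)/(5k + 1) − (2/5)| = |-32|/(5(5k + 1)) = 32/(5(5k + 1)).
Since 5k + 1 ≥ 5k for k ≥ 1, this is ≤ 32/(5·5k) = (32/25)/k.
So |(2k - 6)/(5k + 1) − (2/5)| < eps whenever k > (32/25)/eps.
Take K = (32/25)/eps. If k > K then |(2k - 6)/(5k + 1) − (2/5)| ≤ (32/25)/k < eps.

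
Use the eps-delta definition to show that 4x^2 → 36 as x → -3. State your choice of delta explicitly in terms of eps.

Suppose eps > 0. We want delta > 0 such that 0 < |x + 3| < delta implies |(4x^2) − 36| < eps.
(4x^2) − 36 = 4x^2 - 36 = (x + 3)(4x - 12).
So |(4x^2) − 36| = |x + 3|·|4x - 12|.
Assume first that |x + 3| < 2, so |x| < 5. Then |4x - 12| ≤ 4·5 + 12 = 32.
Hence |(4x^2) − 36| ≤ 32|x + 3| < eps provided |x + 3| < eps/32.
Take delta = min(2, eps/32). Then 0 < |x + 3| < delta gives both |x + 3| < 2 and |x + 3| < eps/32, so |(4x^2) − 36| < eps.

delta = min(2, eps/32)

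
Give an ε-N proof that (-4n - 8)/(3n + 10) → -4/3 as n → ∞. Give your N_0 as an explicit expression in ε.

N_0 = (16/9)/ε

Suppose ε > 0. For n ≥ 1, |(-4n - 8)/(3n + 10) + 4/3| = |16|/(3(3n + 10)) = 16/(3(3n + 10)).
Since 3n + 10 ≥ 3n for n ≥ 1, this is ≤ 16/(3·3n) = (16/9)/n.
So |(-4n - 8)/(3n + 10) + 4/3| < ε whenever n > (16/9)/ε.
Take N_0 = (16/9)/ε. If n > N_0 then |(-4n - 8)/(3n + 10) + 4/3| ≤ (16/9)/n < ε.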